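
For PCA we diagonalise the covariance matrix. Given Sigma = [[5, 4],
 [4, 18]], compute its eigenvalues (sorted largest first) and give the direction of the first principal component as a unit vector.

Step 1 — characteristic polynomial of 2×2 Sigma:
  det(Sigma - λI) = λ² - trace · λ + det = 0.
  trace = 5 + 18 = 23, det = 5·18 - (4)² = 74.
Step 2 — discriminant:
  Δ = trace² - 4·det = 529 - 296 = 233.
Step 3 — eigenvalues:
  λ = (trace ± √Δ)/2 = (23 ± 15.2643)/2,
  λ_1 = 19.1322,  λ_2 = 3.8678.

Step 4 — unit eigenvector for λ_1: solve (Sigma - λ_1 I)v = 0. First row:
  (5 - 19.1322)·v_x + (4)·v_y = 0, i.e. (-14.1322)·v_x + (4)·v_y = 0,
  so v ∝ (b, λ_1 - a) = (4, 14.1322) = u.
  ||u|| = √((4)² + (14.1322)²) = √(215.7182) ≈ 14.6873,
  v_1 = u/||u|| ≈ (0.2723, 0.9622) (||v_1|| = 1).

λ_1 = 19.1322,  λ_2 = 3.8678;  v_1 ≈ (0.2723, 0.9622)


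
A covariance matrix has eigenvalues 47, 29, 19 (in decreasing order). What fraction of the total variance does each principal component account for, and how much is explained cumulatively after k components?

Step 1 — total variance = trace(Sigma) = Σ λ_i = 47 + 29 + 19 = 95.

Step 2 — fraction explained by component i = λ_i / Σ λ:
  PC1: 47/95 = 0.4947
  PC2: 29/95 = 0.3053
  PC3: 19/95 = 0.2

Step 3 — cumulative fraction after k components = (λ_1 + ... + λ_k) / Σ λ:
  k = 1: 47/95 = 0.4947
  k = 2: (47 + 29)/95 = 76/95 = 0.8
  k = 3: (47 + 29 + 19)/95 = 95/95 = 1

Summary (fraction, with percent):

explained: PC1 0.4947 (49.47%), PC2 0.3053 (30.53%), PC3 0.2 (20%);  cumulative: 0.4947, 0.8, 1


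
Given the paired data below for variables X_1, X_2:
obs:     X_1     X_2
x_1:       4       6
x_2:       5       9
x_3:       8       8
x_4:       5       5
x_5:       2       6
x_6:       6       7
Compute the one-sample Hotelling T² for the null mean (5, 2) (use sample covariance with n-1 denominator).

Step 1 — sample mean vector:
  mean(X_1) = (4 + 5 + 8 + 5 + 2 + 6) / 6 = 30/6 = 5
  mean(X_2) = (6 + 9 + 8 + 5 + 6 + 7) / 6 = 41/6 = 6.8333
  x̄ = (5, 6.8333),  deviation x̄ - mu_0 = (5, 6.8333) - (5, 2) = (0, 4.8333).

Step 2 — sample covariance matrix, S[i,j] = (1/(n-1)) · Σ_k (x_{k,i} - mean_i) · (x_{k,j} - mean_j), divisor n-1 = 5:
  S[X_1,X_1] = ((-1)·(-1) + (0)·(0) + (3)·(3) + (0)·(0) + (-3)·(-3) + (1)·(1)) / 5 = 20/5 = 4
  S[X_1,X_2] = ((-1)·(-0.8333) + (0)·(2.1667) + (3)·(1.1667) + (0)·(-1.8333) + (-3)·(-0.8333) + (1)·(0.1667)) / 5 = 7/5 = 1.4
  S[X_2,X_2] = ((-0.8333)·(-0.8333) + (2.1667)·(2.1667) + (1.1667)·(1.1667) + (-1.8333)·(-1.8333) + (-0.8333)·(-0.8333) + (0.1667)·(0.1667)) / 5 = 10.8333/5 = 2.1667
  S = [[4, 1.4],
 [1.4, 2.1667]].

Step 3 — invert S. det(S) = 4·2.1667 - (1.4)² = 6.7067.
  S^{-1} = (1/det) · [[d, -b], [-b, a]] = [[0.3231, -0.2087],
 [-0.2087, 0.5964]].

Step 4 — quadratic form (x̄ - mu_0)^T · S^{-1} · (x̄ - mu_0):
  S^{-1} · (x̄ - mu_0) = (-1.0089, 2.8827),
  (x̄ - mu_0)^T · [...] = (0)·(-1.0089) + (4.8333)·(2.8827) = 13.9331.

Step 5 — scale by n: T² = 6 · 13.9331 = 83.5984.

T² ≈ 83.5984


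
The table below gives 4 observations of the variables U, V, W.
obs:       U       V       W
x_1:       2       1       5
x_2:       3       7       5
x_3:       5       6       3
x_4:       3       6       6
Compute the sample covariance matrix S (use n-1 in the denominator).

Step 1 — column means:
  mean(U) = (2 + 3 + 5 + 3) / 4 = 13/4 = 3.25
  mean(V) = (1 + 7 + 6 + 6) / 4 = 20/4 = 5
  mean(W) = (5 + 5 + 3 + 6) / 4 = 19/4 = 4.75

Step 2 — sample covariance S[i,j] = (1/(n-1)) · Σ_k (x_{k,i} - mean_i) · (x_{k,j} - mean_j), with n-1 = 3.
  S[U,U] = ((-1.25)·(-1.25) + (-0.25)·(-0.25) + (1.75)·(1.75) + (-0.25)·(-0.25)) / 3 = 4.75/3 = 1.5833
  S[U,V] = ((-1.25)·(-4) + (-0.25)·(2) + (1.75)·(1) + (-0.25)·(1)) / 3 = 6/3 = 2
  S[U,W] = ((-1.25)·(0.25) + (-0.25)·(0.25) + (1.75)·(-1.75) + (-0.25)·(1.25)) / 3 = -3.75/3 = -1.25
  S[V,V] = ((-4)·(-4) + (2)·(2) + (1)·(1) + (1)·(1)) / 3 = 22/3 = 7.3333
  S[V,W] = ((-4)·(0.25) + (2)·(0.25) + (1)·(-1.75) + (1)·(1.25)) / 3 = -1/3 = -0.3333
  S[W,W] = ((0.25)·(0.25) + (0.25)·(0.25) + (-1.75)·(-1.75) + (1.25)·(1.25)) / 3 = 4.75/3 = 1.5833

S is symmetric (S[j,i] = S[i,j]). Assembling:

S = [[1.5833, 2, -1.25],
 [2, 7.3333, -0.3333],
 [-1.25, -0.3333, 1.5833]]


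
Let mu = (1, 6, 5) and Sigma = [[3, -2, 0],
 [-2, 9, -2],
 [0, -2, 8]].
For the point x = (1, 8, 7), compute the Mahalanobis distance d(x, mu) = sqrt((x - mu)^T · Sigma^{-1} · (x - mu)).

Step 1 — centre the observation: (x - mu) = (0, 2, 2).

Step 2 — invert Sigma (cofactor / det for 3×3, or solve directly):
  Sigma^{-1} = [[0.3953, 0.093, 0.0233],
 [0.093, 0.1395, 0.0349],
 [0.0233, 0.0349, 0.1337]].

Step 3 — form the quadratic (x - mu)^T · Sigma^{-1} · (x - mu):
  Sigma^{-1} · (x - mu) = (0.2326, 0.3488, 0.3372).
  (x - mu)^T · [Sigma^{-1} · (x - mu)] = (0)·(0.2326) + (2)·(0.3488) + (2)·(0.3372) = 1.3721.

Step 4 — take square root: d = √(1.3721) ≈ 1.1714.

d(x, mu) = √(1.3721) ≈ 1.1714


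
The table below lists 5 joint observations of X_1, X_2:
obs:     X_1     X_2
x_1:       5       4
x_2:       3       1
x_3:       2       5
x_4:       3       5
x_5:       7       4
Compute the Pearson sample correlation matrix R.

Step 1 — column means:
  mean(X_1) = (5 + 3 + 2 + 3 + 7) / 5 = 20/5 = 4
  mean(X_2) = (4 + 1 + 5 + 5 + 4) / 5 = 19/5 = 3.8

Step 2 — sample variances and covariances s[i,j] = (1/(n-1)) · Σ_k (x_{k,i} - mean_i) · (x_{k,j} - mean_j), with n-1 = 4:
  s[X_1,X_1] = ((1)·(1) + (-1)·(-1) + (-2)·(-2) + (-1)·(-1) + (3)·(3)) / 4 = 16/4 = 4
  s[X_1,X_2] = ((1)·(0.2) + (-1)·(-2.8) + (-2)·(1.2) + (-1)·(1.2) + (3)·(0.2)) / 4 = 0/4 = 0
  s[X_2,X_2] = ((0.2)·(0.2) + (-2.8)·(-2.8) + (1.2)·(1.2) + (1.2)·(1.2) + (0.2)·(0.2)) / 4 = 10.8/4 = 2.7
  Sample standard deviations s_i = √(s[i,i]):
  s(X_1) = √(4) = 2
  s(X_2) = √(2.7) = 1.6432

Step 3 — r_{ij} = s_{ij} / (s_i · s_j):
  r[X_1,X_1] = 1 (diagonal).
  r[X_1,X_2] = 0 / (2 · 1.6432) = 0 / 3.2863 = 0
  r[X_2,X_2] = 1 (diagonal).

R is symmetric with unit diagonal. Assembling:

R = [[1, 0],
 [0, 1]]


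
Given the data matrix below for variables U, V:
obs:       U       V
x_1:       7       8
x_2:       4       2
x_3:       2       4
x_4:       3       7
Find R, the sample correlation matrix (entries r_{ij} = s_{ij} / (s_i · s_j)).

Step 1 — column means:
  mean(U) = (7 + 4 + 2 + 3) / 4 = 16/4 = 4
  mean(V) = (8 + 2 + 4 + 7) / 4 = 21/4 = 5.25

Step 2 — sample variances and covariances s[i,j] = (1/(n-1)) · Σ_k (x_{k,i} - mean_i) · (x_{k,j} - mean_j), with n-1 = 3:
  s[U,U] = ((3)·(3) + (0)·(0) + (-2)·(-2) + (-1)·(-1)) / 3 = 14/3 = 4.6667
  s[U,V] = ((3)·(2.75) + (0)·(-3.25) + (-2)·(-1.25) + (-1)·(1.75)) / 3 = 9/3 = 3
  s[V,V] = ((2.75)·(2.75) + (-3.25)·(-3.25) + (-1.25)·(-1.25) + (1.75)·(1.75)) / 3 = 22.75/3 = 7.5833
  Sample standard deviations s_i = √(s[i,i]):
  s(U) = √(4.6667) = 2.1602
  s(V) = √(7.5833) = 2.7538

Step 3 — r_{ij} = s_{ij} / (s_i · s_j):
  r[U,U] = 1 (diagonal).
  r[U,V] = 3 / (2.1602 · 2.7538) = 3 / 5.9489 = 0.5043
  r[V,V] = 1 (diagonal).

R is symmetric with unit diagonal. Assembling:

R = [[1, 0.5043],
 [0.5043, 1]]


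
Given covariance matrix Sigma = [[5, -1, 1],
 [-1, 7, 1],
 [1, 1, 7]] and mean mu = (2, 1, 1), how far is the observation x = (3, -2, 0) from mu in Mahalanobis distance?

Step 1 — centre the observation: (x - mu) = (1, -3, -1).

Step 2 — invert Sigma (cofactor / det for 3×3, or solve directly):
  Sigma^{-1} = [[0.2143, 0.0357, -0.0357],
 [0.0357, 0.1518, -0.0268],
 [-0.0357, -0.0268, 0.1518]].

Step 3 — form the quadratic (x - mu)^T · Sigma^{-1} · (x - mu):
  Sigma^{-1} · (x - mu) = (0.1429, -0.3929, -0.1071).
  (x - mu)^T · [Sigma^{-1} · (x - mu)] = (1)·(0.1429) + (-3)·(-0.3929) + (-1)·(-0.1071) = 1.4286.

Step 4 — take square root: d = √(1.4286) ≈ 1.1952.

d(x, mu) = √(1.4286) ≈ 1.1952


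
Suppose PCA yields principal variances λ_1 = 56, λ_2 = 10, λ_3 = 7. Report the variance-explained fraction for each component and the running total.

Step 1 — total variance = trace(Sigma) = Σ λ_i = 56 + 10 + 7 = 73.

Step 2 — fraction explained by component i = λ_i / Σ λ:
  PC1: 56/73 = 0.7671
  PC2: 10/73 = 0.137
  PC3: 7/73 = 0.0959

Step 3 — cumulative fraction after k components = (λ_1 + ... + λ_k) / Σ λ:
  k = 1: 56/73 = 0.7671
  k = 2: (56 + 10)/73 = 66/73 = 0.9041
  k = 3: (56 + 10 + 7)/73 = 73/73 = 1

Summary (fraction, with percent):

explained: PC1 0.7671 (76.71%), PC2 0.137 (13.7%), PC3 0.0959 (9.59%);  cumulative: 0.7671, 0.9041, 1


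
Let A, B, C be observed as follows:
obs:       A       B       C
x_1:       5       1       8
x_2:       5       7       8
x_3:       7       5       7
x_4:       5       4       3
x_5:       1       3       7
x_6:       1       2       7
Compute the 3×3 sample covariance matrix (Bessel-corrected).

Step 1 — column means:
  mean(A) = (5 + 5 + 7 + 5 + 1 + 1) / 6 = 24/6 = 4
  mean(B) = (1 + 7 + 5 + 4 + 3 + 2) / 6 = 22/6 = 3.6667
  mean(C) = (8 + 8 + 7 + 3 + 7 + 7) / 6 = 40/6 = 6.6667

Step 2 — sample covariance S[i,j] = (1/(n-1)) · Σ_k (x_{k,i} - mean_i) · (x_{k,j} - mean_j), with n-1 = 5.
  S[A,A] = ((1)·(1) + (1)·(1) + (3)·(3) + (1)·(1) + (-3)·(-3) + (-3)·(-3)) / 5 = 30/5 = 6
  S[A,B] = ((1)·(-2.6667) + (1)·(3.3333) + (3)·(1.3333) + (1)·(0.3333) + (-3)·(-0.6667) + (-3)·(-1.6667)) / 5 = 12/5 = 2.4
  S[A,C] = ((1)·(1.3333) + (1)·(1.3333) + (3)·(0.3333) + (1)·(-3.6667) + (-3)·(0.3333) + (-3)·(0.3333)) / 5 = -2/5 = -0.4
  S[B,B] = ((-2.6667)·(-2.6667) + (3.3333)·(3.3333) + (1.3333)·(1.3333) + (0.3333)·(0.3333) + (-0.6667)·(-0.6667) + (-1.6667)·(-1.6667)) / 5 = 23.3333/5 = 4.6667
  S[B,C] = ((-2.6667)·(1.3333) + (3.3333)·(1.3333) + (1.3333)·(0.3333) + (0.3333)·(-3.6667) + (-0.6667)·(0.3333) + (-1.6667)·(0.3333)) / 5 = -0.6667/5 = -0.1333
  S[C,C] = ((1.3333)·(1.3333) + (1.3333)·(1.3333) + (0.3333)·(0.3333) + (-3.6667)·(-3.6667) + (0.3333)·(0.3333) + (0.3333)·(0.3333)) / 5 = 17.3333/5 = 3.4667

S is symmetric (S[j,i] = S[i,j]). Assembling:

S = [[6, 2.4, -0.4],
 [2.4, 4.6667, -0.1333],
 [-0.4, -0.1333, 3.4667]]


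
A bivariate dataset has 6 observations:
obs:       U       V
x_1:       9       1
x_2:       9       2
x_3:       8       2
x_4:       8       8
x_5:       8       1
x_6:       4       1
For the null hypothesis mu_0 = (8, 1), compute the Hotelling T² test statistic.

Step 1 — sample mean vector:
  mean(U) = (9 + 9 + 8 + 8 + 8 + 4) / 6 = 46/6 = 7.6667
  mean(V) = (1 + 2 + 2 + 8 + 1 + 1) / 6 = 15/6 = 2.5
  x̄ = (7.6667, 2.5),  deviation x̄ - mu_0 = (7.6667, 2.5) - (8, 1) = (-0.3333, 1.5).

Step 2 — sample covariance matrix, S[i,j] = (1/(n-1)) · Σ_k (x_{k,i} - mean_i) · (x_{k,j} - mean_j), divisor n-1 = 5:
  S[U,U] = ((1.3333)·(1.3333) + (1.3333)·(1.3333) + (0.3333)·(0.3333) + (0.3333)·(0.3333) + (0.3333)·(0.3333) + (-3.6667)·(-3.6667)) / 5 = 17.3333/5 = 3.4667
  S[U,V] = ((1.3333)·(-1.5) + (1.3333)·(-0.5) + (0.3333)·(-0.5) + (0.3333)·(5.5) + (0.3333)·(-1.5) + (-3.6667)·(-1.5)) / 5 = 4/5 = 0.8
  S[V,V] = ((-1.5)·(-1.5) + (-0.5)·(-0.5) + (-0.5)·(-0.5) + (5.5)·(5.5) + (-1.5)·(-1.5) + (-1.5)·(-1.5)) / 5 = 37.5/5 = 7.5
  S = [[3.4667, 0.8],
 [0.8, 7.5]].

Step 3 — invert S. det(S) = 3.4667·7.5 - (0.8)² = 25.36.
  S^{-1} = (1/det) · [[d, -b], [-b, a]] = [[0.2957, -0.0315],
 [-0.0315, 0.1367]].

Step 4 — quadratic form (x̄ - mu_0)^T · S^{-1} · (x̄ - mu_0):
  S^{-1} · (x̄ - mu_0) = (-0.1459, 0.2156),
  (x̄ - mu_0)^T · [...] = (-0.3333)·(-0.1459) + (1.5)·(0.2156) = 0.372.

Step 5 — scale by n: T² = 6 · 0.372 = 2.2319.

T² ≈ 2.2319


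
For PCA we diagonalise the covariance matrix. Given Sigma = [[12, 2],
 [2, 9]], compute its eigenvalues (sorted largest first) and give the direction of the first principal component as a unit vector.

Step 1 — characteristic polynomial of 2×2 Sigma:
  det(Sigma - λI) = λ² - trace · λ + det = 0.
  trace = 12 + 9 = 21, det = 12·9 - (2)² = 104.
Step 2 — discriminant:
  Δ = trace² - 4·det = 441 - 416 = 25.
Step 3 — eigenvalues:
  λ = (trace ± √Δ)/2 = (21 ± 5)/2,
  λ_1 = 13,  λ_2 = 8.

Step 4 — unit eigenvector for λ_1: solve (Sigma - λ_1 I)v = 0. First row:
  (12 - 13)·v_x + (2)·v_y = 0, i.e. (-1)·v_x + (2)·v_y = 0,
  so v ∝ (b, λ_1 - a) = (2, 1) = u.
  ||u|| = √((2)² + (1)²) = √(5) ≈ 2.2361,
  v_1 = u/||u|| ≈ (0.8944, 0.4472) (||v_1|| = 1).

λ_1 = 13,  λ_2 = 8;  v_1 ≈ (0.8944, 0.4472)


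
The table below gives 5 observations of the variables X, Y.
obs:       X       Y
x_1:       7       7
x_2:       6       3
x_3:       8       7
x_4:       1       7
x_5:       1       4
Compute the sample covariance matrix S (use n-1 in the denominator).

Step 1 — column means:
  mean(X) = (7 + 6 + 8 + 1 + 1) / 5 = 23/5 = 4.6
  mean(Y) = (7 + 3 + 7 + 7 + 4) / 5 = 28/5 = 5.6

Step 2 — sample covariance S[i,j] = (1/(n-1)) · Σ_k (x_{k,i} - mean_i) · (x_{k,j} - mean_j), with n-1 = 4.
  S[X,X] = ((2.4)·(2.4) + (1.4)·(1.4) + (3.4)·(3.4) + (-3.6)·(-3.6) + (-3.6)·(-3.6)) / 4 = 45.2/4 = 11.3
  S[X,Y] = ((2.4)·(1.4) + (1.4)·(-2.6) + (3.4)·(1.4) + (-3.6)·(1.4) + (-3.6)·(-1.6)) / 4 = 5.2/4 = 1.3
  S[Y,Y] = ((1.4)·(1.4) + (-2.6)·(-2.6) + (1.4)·(1.4) + (1.4)·(1.4) + (-1.6)·(-1.6)) / 4 = 15.2/4 = 3.8

S is symmetric (S[j,i] = S[i,j]). Assembling:

S = [[11.3, 1.3],
 [1.3, 3.8]]


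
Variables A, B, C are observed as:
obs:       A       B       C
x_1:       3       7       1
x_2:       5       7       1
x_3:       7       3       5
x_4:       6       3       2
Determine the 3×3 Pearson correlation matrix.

Step 1 — column means:
  mean(A) = (3 + 5 + 7 + 6) / 4 = 21/4 = 5.25
  mean(B) = (7 + 7 + 3 + 3) / 4 = 20/4 = 5
  mean(C) = (1 + 1 + 5 + 2) / 4 = 9/4 = 2.25

Step 2 — sample variances and covariances s[i,j] = (1/(n-1)) · Σ_k (x_{k,i} - mean_i) · (x_{k,j} - mean_j), with n-1 = 3:
  s[A,A] = ((-2.25)·(-2.25) + (-0.25)·(-0.25) + (1.75)·(1.75) + (0.75)·(0.75)) / 3 = 8.75/3 = 2.9167
  s[A,B] = ((-2.25)·(2) + (-0.25)·(2) + (1.75)·(-2) + (0.75)·(-2)) / 3 = -10/3 = -3.3333
  s[A,C] = ((-2.25)·(-1.25) + (-0.25)·(-1.25) + (1.75)·(2.75) + (0.75)·(-0.25)) / 3 = 7.75/3 = 2.5833
  s[B,B] = ((2)·(2) + (2)·(2) + (-2)·(-2) + (-2)·(-2)) / 3 = 16/3 = 5.3333
  s[B,C] = ((2)·(-1.25) + (2)·(-1.25) + (-2)·(2.75) + (-2)·(-0.25)) / 3 = -10/3 = -3.3333
  s[C,C] = ((-1.25)·(-1.25) + (-1.25)·(-1.25) + (2.75)·(2.75) + (-0.25)·(-0.25)) / 3 = 10.75/3 = 3.5833
  Sample standard deviations s_i = √(s[i,i]):
  s(A) = √(2.9167) = 1.7078
  s(B) = √(5.3333) = 2.3094
  s(C) = √(3.5833) = 1.893

Step 3 — r_{ij} = s_{ij} / (s_i · s_j):
  r[A,A] = 1 (diagonal).
  r[A,B] = -3.3333 / (1.7078 · 2.3094) = -3.3333 / 3.9441 = -0.8452
  r[A,C] = 2.5833 / (1.7078 · 1.893) = 2.5833 / 3.2329 = 0.7991
  r[B,B] = 1 (diagonal).
  r[B,C] = -3.3333 / (2.3094 · 1.893) = -3.3333 / 4.3716 = -0.7625
  r[C,C] = 1 (diagonal).

R is symmetric with unit diagonal. Assembling:

R = [[1, -0.8452, 0.7991],
 [-0.8452, 1, -0.7625],
 [0.7991, -0.7625, 1]]


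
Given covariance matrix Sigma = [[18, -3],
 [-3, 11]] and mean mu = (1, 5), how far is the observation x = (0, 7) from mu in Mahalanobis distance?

Step 1 — centre the observation: (x - mu) = (-1, 2).

Step 2 — invert Sigma. det(Sigma) = 18·11 - (-3)² = 189.
  Sigma^{-1} = (1/det) · [[d, -b], [-b, a]] = [[0.0582, 0.0159],
 [0.0159, 0.0952]].

Step 3 — form the quadratic (x - mu)^T · Sigma^{-1} · (x - mu):
  Sigma^{-1} · (x - mu) = (-0.0265, 0.1746).
  (x - mu)^T · [Sigma^{-1} · (x - mu)] = (-1)·(-0.0265) + (2)·(0.1746) = 0.3757.

Step 4 — take square root: d = √(0.3757) ≈ 0.6129.

d(x, mu) = √(0.3757) ≈ 0.6129


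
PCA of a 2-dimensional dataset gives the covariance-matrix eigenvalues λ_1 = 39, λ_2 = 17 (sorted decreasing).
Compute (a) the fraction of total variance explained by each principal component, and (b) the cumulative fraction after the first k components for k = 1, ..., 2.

Step 1 — total variance = trace(Sigma) = Σ λ_i = 39 + 17 = 56.

Step 2 — fraction explained by component i = λ_i / Σ λ:
  PC1: 39/56 = 0.6964
  PC2: 17/56 = 0.3036

Step 3 — cumulative fraction after k components = (λ_1 + ... + λ_k) / Σ λ:
  k = 1: 39/56 = 0.6964
  k = 2: (39 + 17)/56 = 56/56 = 1

Summary (fraction, with percent):

explained: PC1 0.6964 (69.64%), PC2 0.3036 (30.36%);  cumulative: 0.6964, 1


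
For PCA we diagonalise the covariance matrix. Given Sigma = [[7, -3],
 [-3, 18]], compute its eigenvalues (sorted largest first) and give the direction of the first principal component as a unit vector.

Step 1 — characteristic polynomial of 2×2 Sigma:
  det(Sigma - λI) = λ² - trace · λ + det = 0.
  trace = 7 + 18 = 25, det = 7·18 - (-3)² = 117.
Step 2 — discriminant:
  Δ = trace² - 4·det = 625 - 468 = 157.
Step 3 — eigenvalues:
  λ = (trace ± √Δ)/2 = (25 ± 12.53)/2,
  λ_1 = 18.765,  λ_2 = 6.235.

Step 4 — unit eigenvector for λ_1: solve (Sigma - λ_1 I)v = 0. First row:
  (7 - 18.765)·v_x + (-3)·v_y = 0, i.e. (-11.765)·v_x + (-3)·v_y = 0,
  so v ∝ (b, λ_1 - a) = (-3, 11.765); multiply by -1 so the first entry is positive: u = (3, -11.765).
  ||u|| = √((3)² + (-11.765)²) = √(147.4148) ≈ 12.1414,
  v_1 = u/||u|| ≈ (0.2471, -0.969) (||v_1|| = 1).

λ_1 = 18.765,  λ_2 = 6.235;  v_1 ≈ (0.2471, -0.969)


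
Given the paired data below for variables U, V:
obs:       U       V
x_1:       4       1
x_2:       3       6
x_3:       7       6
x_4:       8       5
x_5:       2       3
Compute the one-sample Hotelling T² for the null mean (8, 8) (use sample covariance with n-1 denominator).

Step 1 — sample mean vector:
  mean(U) = (4 + 3 + 7 + 8 + 2) / 5 = 24/5 = 4.8
  mean(V) = (1 + 6 + 6 + 5 + 3) / 5 = 21/5 = 4.2
  x̄ = (4.8, 4.2),  deviation x̄ - mu_0 = (4.8, 4.2) - (8, 8) = (-3.2, -3.8).

Step 2 — sample covariance matrix, S[i,j] = (1/(n-1)) · Σ_k (x_{k,i} - mean_i) · (x_{k,j} - mean_j), divisor n-1 = 4:
  S[U,U] = ((-0.8)·(-0.8) + (-1.8)·(-1.8) + (2.2)·(2.2) + (3.2)·(3.2) + (-2.8)·(-2.8)) / 4 = 26.8/4 = 6.7
  S[U,V] = ((-0.8)·(-3.2) + (-1.8)·(1.8) + (2.2)·(1.8) + (3.2)·(0.8) + (-2.8)·(-1.2)) / 4 = 9.2/4 = 2.3
  S[V,V] = ((-3.2)·(-3.2) + (1.8)·(1.8) + (1.8)·(1.8) + (0.8)·(0.8) + (-1.2)·(-1.2)) / 4 = 18.8/4 = 4.7
  S = [[6.7, 2.3],
 [2.3, 4.7]].

Step 3 — invert S. det(S) = 6.7·4.7 - (2.3)² = 26.2.
  S^{-1} = (1/det) · [[d, -b], [-b, a]] = [[0.1794, -0.0878],
 [-0.0878, 0.2557]].

Step 4 — quadratic form (x̄ - mu_0)^T · S^{-1} · (x̄ - mu_0):
  S^{-1} · (x̄ - mu_0) = (-0.2405, -0.6908),
  (x̄ - mu_0)^T · [...] = (-3.2)·(-0.2405) + (-3.8)·(-0.6908) = 3.3947.

Step 5 — scale by n: T² = 5 · 3.3947 = 16.9733.

T² ≈ 16.9733


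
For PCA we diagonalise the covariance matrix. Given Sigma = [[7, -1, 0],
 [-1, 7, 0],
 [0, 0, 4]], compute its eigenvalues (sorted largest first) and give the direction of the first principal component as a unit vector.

Step 1 — characteristic polynomial p(λ) = det(λI - Sigma) = λ³ - tr·λ² + c_1·λ - det, where tr = trace, c_1 = sum of the principal 2×2 minors, det = det(Sigma):
  tr = 7 + 7 + 4 = 18,
  c_1 = (7·7 - (-1)²) + (7·4 - (0)²) + (7·4 - (0)²) = 48 + 28 + 28 = 104,
  det = 7·(7·4 - (0)²) - (-1)·((-1)·4 - (0)·(0)) + (0)·((-1)·(0) - 7·(0)) = 7·(28) - (-1)·(-4) + (0)·(0) = 192.
  So p(λ) = λ³ - 18λ² + 104λ - 192.
Step 2 — look for an integer root (rational root theorem: any rational root is an integer divisor of 192). Testing λ = 4:
  p(4) = 64 - 288 + 416 - 192 = 0  ✓
  Dividing out (λ - 4): p(λ) = (λ - 4)(λ² - 14λ + 48).
Step 3 — remaining eigenvalues from the quadratic λ² - 14λ + 48 = 0:
  Δ = 14² - 4·48 = 196 - 192 = 4,  λ = (14 ± √4)/2 = (14 ± 2)/2 = 8 or 6.
  Sorted: λ_1 = 8,  λ_2 = 6,  λ_3 = 4  (check: sum = 18 = tr ✓).

Step 4 — unit eigenvector for λ_1 = 8: v spans the null space of (Sigma - λ_1 I), whose rows are
  r_1 = (-1, -1, 0),  r_2 = (-1, -1, 0),  r_3 = (0, 0, -4).
  v is orthogonal to every row, so take v ∝ r_1 × r_3 = ((-1)·(-4) - (0)·(0), (0)·(0) - (-1)·(-4), (-1)·(0) - (-1)·(0)) = (4, -4, 0).
  Rescale (divide by 4): u = (1, -1, 0).
  ||u|| = √((1)² + (-1)² + (0)²) = √(2) ≈ 1.4142,  v_1 = u/||u|| ≈ (0.7071, -0.7071, 0) (||v_1|| = 1).

λ_1 = 8,  λ_2 = 6,  λ_3 = 4;  v_1 ≈ (0.7071, -0.7071, 0)


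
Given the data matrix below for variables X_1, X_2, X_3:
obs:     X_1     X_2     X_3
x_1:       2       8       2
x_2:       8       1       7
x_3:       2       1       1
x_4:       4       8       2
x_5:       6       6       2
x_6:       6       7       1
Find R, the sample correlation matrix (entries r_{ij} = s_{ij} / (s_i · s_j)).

Step 1 — column means:
  mean(X_1) = (2 + 8 + 2 + 4 + 6 + 6) / 6 = 28/6 = 4.6667
  mean(X_2) = (8 + 1 + 1 + 8 + 6 + 7) / 6 = 31/6 = 5.1667
  mean(X_3) = (2 + 7 + 1 + 2 + 2 + 1) / 6 = 15/6 = 2.5

Step 2 — sample variances and covariances s[i,j] = (1/(n-1)) · Σ_k (x_{k,i} - mean_i) · (x_{k,j} - mean_j), with n-1 = 5:
  s[X_1,X_1] = ((-2.6667)·(-2.6667) + (3.3333)·(3.3333) + (-2.6667)·(-2.6667) + (-0.6667)·(-0.6667) + (1.3333)·(1.3333) + (1.3333)·(1.3333)) / 5 = 29.3333/5 = 5.8667
  s[X_1,X_2] = ((-2.6667)·(2.8333) + (3.3333)·(-4.1667) + (-2.6667)·(-4.1667) + (-0.6667)·(2.8333) + (1.3333)·(0.8333) + (1.3333)·(1.8333)) / 5 = -8.6667/5 = -1.7333
  s[X_1,X_3] = ((-2.6667)·(-0.5) + (3.3333)·(4.5) + (-2.6667)·(-1.5) + (-0.6667)·(-0.5) + (1.3333)·(-0.5) + (1.3333)·(-1.5)) / 5 = 18/5 = 3.6
  s[X_2,X_2] = ((2.8333)·(2.8333) + (-4.1667)·(-4.1667) + (-4.1667)·(-4.1667) + (2.8333)·(2.8333) + (0.8333)·(0.8333) + (1.8333)·(1.8333)) / 5 = 54.8333/5 = 10.9667
  s[X_2,X_3] = ((2.8333)·(-0.5) + (-4.1667)·(4.5) + (-4.1667)·(-1.5) + (2.8333)·(-0.5) + (0.8333)·(-0.5) + (1.8333)·(-1.5)) / 5 = -18.5/5 = -3.7
  s[X_3,X_3] = ((-0.5)·(-0.5) + (4.5)·(4.5) + (-1.5)·(-1.5) + (-0.5)·(-0.5) + (-0.5)·(-0.5) + (-1.5)·(-1.5)) / 5 = 25.5/5 = 5.1
  Sample standard deviations s_i = √(s[i,i]):
  s(X_1) = √(5.8667) = 2.4221
  s(X_2) = √(10.9667) = 3.3116
  s(X_3) = √(5.1) = 2.2583

Step 3 — r_{ij} = s_{ij} / (s_i · s_j):
  r[X_1,X_1] = 1 (diagonal).
  r[X_1,X_2] = -1.7333 / (2.4221 · 3.3116) = -1.7333 / 8.0211 = -0.2161
  r[X_1,X_3] = 3.6 / (2.4221 · 2.2583) = 3.6 / 5.4699 = 0.6581
  r[X_2,X_2] = 1 (diagonal).
  r[X_2,X_3] = -3.7 / (3.3116 · 2.2583) = -3.7 / 7.4786 = -0.4947
  r[X_3,X_3] = 1 (diagonal).

R is symmetric with unit diagonal. Assembling:

R = [[1, -0.2161, 0.6581],
 [-0.2161, 1, -0.4947],
 [0.6581, -0.4947, 1]]


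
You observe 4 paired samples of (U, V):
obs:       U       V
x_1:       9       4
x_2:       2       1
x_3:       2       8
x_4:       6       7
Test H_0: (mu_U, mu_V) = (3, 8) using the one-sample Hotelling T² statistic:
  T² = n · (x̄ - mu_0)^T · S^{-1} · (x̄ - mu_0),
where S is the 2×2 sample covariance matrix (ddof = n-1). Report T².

Step 1 — sample mean vector:
  mean(U) = (9 + 2 + 2 + 6) / 4 = 19/4 = 4.75
  mean(V) = (4 + 1 + 8 + 7) / 4 = 20/4 = 5
  x̄ = (4.75, 5),  deviation x̄ - mu_0 = (4.75, 5) - (3, 8) = (1.75, -3).

Step 2 — sample covariance matrix, S[i,j] = (1/(n-1)) · Σ_k (x_{k,i} - mean_i) · (x_{k,j} - mean_j), divisor n-1 = 3:
  S[U,U] = ((4.25)·(4.25) + (-2.75)·(-2.75) + (-2.75)·(-2.75) + (1.25)·(1.25)) / 3 = 34.75/3 = 11.5833
  S[U,V] = ((4.25)·(-1) + (-2.75)·(-4) + (-2.75)·(3) + (1.25)·(2)) / 3 = 1/3 = 0.3333
  S[V,V] = ((-1)·(-1) + (-4)·(-4) + (3)·(3) + (2)·(2)) / 3 = 30/3 = 10
  S = [[11.5833, 0.3333],
 [0.3333, 10]].

Step 3 — invert S. det(S) = 11.5833·10 - (0.3333)² = 115.7222.
  S^{-1} = (1/det) · [[d, -b], [-b, a]] = [[0.0864, -0.0029],
 [-0.0029, 0.1001]].

Step 4 — quadratic form (x̄ - mu_0)^T · S^{-1} · (x̄ - mu_0):
  S^{-1} · (x̄ - mu_0) = (0.1599, -0.3053),
  (x̄ - mu_0)^T · [...] = (1.75)·(0.1599) + (-3)·(-0.3053) = 1.1958.

Step 5 — scale by n: T² = 4 · 1.1958 = 4.783.

T² ≈ 4.783


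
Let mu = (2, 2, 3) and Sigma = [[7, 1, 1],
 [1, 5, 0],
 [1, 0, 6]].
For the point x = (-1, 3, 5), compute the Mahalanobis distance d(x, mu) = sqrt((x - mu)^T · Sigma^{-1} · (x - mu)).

Step 1 — centre the observation: (x - mu) = (-3, 1, 2).

Step 2 — invert Sigma (cofactor / det for 3×3, or solve directly):
  Sigma^{-1} = [[0.1508, -0.0302, -0.0251],
 [-0.0302, 0.206, 0.005],
 [-0.0251, 0.005, 0.1709]].

Step 3 — form the quadratic (x - mu)^T · Sigma^{-1} · (x - mu):
  Sigma^{-1} · (x - mu) = (-0.5327, 0.3065, 0.4221).
  (x - mu)^T · [Sigma^{-1} · (x - mu)] = (-3)·(-0.5327) + (1)·(0.3065) + (2)·(0.4221) = 2.7487.

Step 4 — take square root: d = √(2.7487) ≈ 1.6579.

d(x, mu) = √(2.7487) ≈ 1.6579


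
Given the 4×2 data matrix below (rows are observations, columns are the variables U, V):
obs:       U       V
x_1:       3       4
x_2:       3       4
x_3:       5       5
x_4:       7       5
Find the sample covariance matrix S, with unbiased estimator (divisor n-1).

Step 1 — column means:
  mean(U) = (3 + 3 + 5 + 7) / 4 = 18/4 = 4.5
  mean(V) = (4 + 4 + 5 + 5) / 4 = 18/4 = 4.5

Step 2 — sample covariance S[i,j] = (1/(n-1)) · Σ_k (x_{k,i} - mean_i) · (x_{k,j} - mean_j), with n-1 = 3.
  S[U,U] = ((-1.5)·(-1.5) + (-1.5)·(-1.5) + (0.5)·(0.5) + (2.5)·(2.5)) / 3 = 11/3 = 3.6667
  S[U,V] = ((-1.5)·(-0.5) + (-1.5)·(-0.5) + (0.5)·(0.5) + (2.5)·(0.5)) / 3 = 3/3 = 1
  S[V,V] = ((-0.5)·(-0.5) + (-0.5)·(-0.5) + (0.5)·(0.5) + (0.5)·(0.5)) / 3 = 1/3 = 0.3333

S is symmetric (S[j,i] = S[i,j]). Assembling:

S = [[3.6667, 1],
 [1, 0.3333]]


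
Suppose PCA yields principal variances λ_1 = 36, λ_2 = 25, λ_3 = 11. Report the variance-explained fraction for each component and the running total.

Step 1 — total variance = trace(Sigma) = Σ λ_i = 36 + 25 + 11 = 72.

Step 2 — fraction explained by component i = λ_i / Σ λ:
  PC1: 36/72 = 0.5
  PC2: 25/72 = 0.3472
  PC3: 11/72 = 0.1528

Step 3 — cumulative fraction after k components = (λ_1 + ... + λ_k) / Σ λ:
  k = 1: 36/72 = 0.5
  k = 2: (36 + 25)/72 = 61/72 = 0.8472
  k = 3: (36 + 25 + 11)/72 = 72/72 = 1

Summary (fraction, with percent):

explained: PC1 0.5 (50%), PC2 0.3472 (34.72%), PC3 0.1528 (15.28%);  cumulative: 0.5, 0.8472, 1


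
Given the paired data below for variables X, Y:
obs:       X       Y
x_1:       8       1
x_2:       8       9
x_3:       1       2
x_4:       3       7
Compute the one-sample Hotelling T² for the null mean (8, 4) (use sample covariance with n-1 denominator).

Step 1 — sample mean vector:
  mean(X) = (8 + 8 + 1 + 3) / 4 = 20/4 = 5
  mean(Y) = (1 + 9 + 2 + 7) / 4 = 19/4 = 4.75
  x̄ = (5, 4.75),  deviation x̄ - mu_0 = (5, 4.75) - (8, 4) = (-3, 0.75).

Step 2 — sample covariance matrix, S[i,j] = (1/(n-1)) · Σ_k (x_{k,i} - mean_i) · (x_{k,j} - mean_j), divisor n-1 = 3:
  S[X,X] = ((3)·(3) + (3)·(3) + (-4)·(-4) + (-2)·(-2)) / 3 = 38/3 = 12.6667
  S[X,Y] = ((3)·(-3.75) + (3)·(4.25) + (-4)·(-2.75) + (-2)·(2.25)) / 3 = 8/3 = 2.6667
  S[Y,Y] = ((-3.75)·(-3.75) + (4.25)·(4.25) + (-2.75)·(-2.75) + (2.25)·(2.25)) / 3 = 44.75/3 = 14.9167
  S = [[12.6667, 2.6667],
 [2.6667, 14.9167]].

Step 3 — invert S. det(S) = 12.6667·14.9167 - (2.6667)² = 181.8333.
  S^{-1} = (1/det) · [[d, -b], [-b, a]] = [[0.082, -0.0147],
 [-0.0147, 0.0697]].

Step 4 — quadratic form (x̄ - mu_0)^T · S^{-1} · (x̄ - mu_0):
  S^{-1} · (x̄ - mu_0) = (-0.2571, 0.0962),
  (x̄ - mu_0)^T · [...] = (-3)·(-0.2571) + (0.75)·(0.0962) = 0.8435.

Step 5 — scale by n: T² = 4 · 0.8435 = 3.374.

T² ≈ 3.374


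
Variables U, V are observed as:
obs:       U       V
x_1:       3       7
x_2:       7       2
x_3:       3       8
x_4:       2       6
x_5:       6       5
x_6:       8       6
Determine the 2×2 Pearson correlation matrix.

Step 1 — column means:
  mean(U) = (3 + 7 + 3 + 2 + 6 + 8) / 6 = 29/6 = 4.8333
  mean(V) = (7 + 2 + 8 + 6 + 5 + 6) / 6 = 34/6 = 5.6667

Step 2 — sample variances and covariances s[i,j] = (1/(n-1)) · Σ_k (x_{k,i} - mean_i) · (x_{k,j} - mean_j), with n-1 = 5:
  s[U,U] = ((-1.8333)·(-1.8333) + (2.1667)·(2.1667) + (-1.8333)·(-1.8333) + (-2.8333)·(-2.8333) + (1.1667)·(1.1667) + (3.1667)·(3.1667)) / 5 = 30.8333/5 = 6.1667
  s[U,V] = ((-1.8333)·(1.3333) + (2.1667)·(-3.6667) + (-1.8333)·(2.3333) + (-2.8333)·(0.3333) + (1.1667)·(-0.6667) + (3.1667)·(0.3333)) / 5 = -15.3333/5 = -3.0667
  s[V,V] = ((1.3333)·(1.3333) + (-3.6667)·(-3.6667) + (2.3333)·(2.3333) + (0.3333)·(0.3333) + (-0.6667)·(-0.6667) + (0.3333)·(0.3333)) / 5 = 21.3333/5 = 4.2667
  Sample standard deviations s_i = √(s[i,i]):
  s(U) = √(6.1667) = 2.4833
  s(V) = √(4.2667) = 2.0656

Step 3 — r_{ij} = s_{ij} / (s_i · s_j):
  r[U,U] = 1 (diagonal).
  r[U,V] = -3.0667 / (2.4833 · 2.0656) = -3.0667 / 5.1294 = -0.5979
  r[V,V] = 1 (diagonal).

R is symmetric with unit diagonal. Assembling:

R = [[1, -0.5979],
 [-0.5979, 1]]


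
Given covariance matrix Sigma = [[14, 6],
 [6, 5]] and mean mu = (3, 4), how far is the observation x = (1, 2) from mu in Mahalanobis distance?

Step 1 — centre the observation: (x - mu) = (-2, -2).

Step 2 — invert Sigma. det(Sigma) = 14·5 - (6)² = 34.
  Sigma^{-1} = (1/det) · [[d, -b], [-b, a]] = [[0.1471, -0.1765],
 [-0.1765, 0.4118]].

Step 3 — form the quadratic (x - mu)^T · Sigma^{-1} · (x - mu):
  Sigma^{-1} · (x - mu) = (0.0588, -0.4706).
  (x - mu)^T · [Sigma^{-1} · (x - mu)] = (-2)·(0.0588) + (-2)·(-0.4706) = 0.8235.

Step 4 — take square root: d = √(0.8235) ≈ 0.9075.

d(x, mu) = √(0.8235) ≈ 0.9075


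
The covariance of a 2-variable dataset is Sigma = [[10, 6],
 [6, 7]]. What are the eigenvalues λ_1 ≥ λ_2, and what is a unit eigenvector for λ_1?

Step 1 — characteristic polynomial of 2×2 Sigma:
  det(Sigma - λI) = λ² - trace · λ + det = 0.
  trace = 10 + 7 = 17, det = 10·7 - (6)² = 34.
Step 2 — discriminant:
  Δ = trace² - 4·det = 289 - 136 = 153.
Step 3 — eigenvalues:
  λ = (trace ± √Δ)/2 = (17 ± 12.3693)/2,
  λ_1 = 14.6847,  λ_2 = 2.3153.

Step 4 — unit eigenvector for λ_1: solve (Sigma - λ_1 I)v = 0. First row:
  (10 - 14.6847)·v_x + (6)·v_y = 0, i.e. (-4.6847)·v_x + (6)·v_y = 0,
  so v ∝ (b, λ_1 - a) = (6, 4.6847) = u.
  ||u|| = √((6)² + (4.6847)²) = √(57.946) ≈ 7.6122,
  v_1 = u/||u|| ≈ (0.7882, 0.6154) (||v_1|| = 1).

λ_1 = 14.6847,  λ_2 = 2.3153;  v_1 ≈ (0.7882, 0.6154)


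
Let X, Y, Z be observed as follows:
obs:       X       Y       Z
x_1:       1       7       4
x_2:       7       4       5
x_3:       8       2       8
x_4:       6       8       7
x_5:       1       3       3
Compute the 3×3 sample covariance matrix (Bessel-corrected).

Step 1 — column means:
  mean(X) = (1 + 7 + 8 + 6 + 1) / 5 = 23/5 = 4.6
  mean(Y) = (7 + 4 + 2 + 8 + 3) / 5 = 24/5 = 4.8
  mean(Z) = (4 + 5 + 8 + 7 + 3) / 5 = 27/5 = 5.4

Step 2 — sample covariance S[i,j] = (1/(n-1)) · Σ_k (x_{k,i} - mean_i) · (x_{k,j} - mean_j), with n-1 = 4.
  S[X,X] = ((-3.6)·(-3.6) + (2.4)·(2.4) + (3.4)·(3.4) + (1.4)·(1.4) + (-3.6)·(-3.6)) / 4 = 45.2/4 = 11.3
  S[X,Y] = ((-3.6)·(2.2) + (2.4)·(-0.8) + (3.4)·(-2.8) + (1.4)·(3.2) + (-3.6)·(-1.8)) / 4 = -8.4/4 = -2.1
  S[X,Z] = ((-3.6)·(-1.4) + (2.4)·(-0.4) + (3.4)·(2.6) + (1.4)·(1.6) + (-3.6)·(-2.4)) / 4 = 23.8/4 = 5.95
  S[Y,Y] = ((2.2)·(2.2) + (-0.8)·(-0.8) + (-2.8)·(-2.8) + (3.2)·(3.2) + (-1.8)·(-1.8)) / 4 = 26.8/4 = 6.7
  S[Y,Z] = ((2.2)·(-1.4) + (-0.8)·(-0.4) + (-2.8)·(2.6) + (3.2)·(1.6) + (-1.8)·(-2.4)) / 4 = -0.6/4 = -0.15
  S[Z,Z] = ((-1.4)·(-1.4) + (-0.4)·(-0.4) + (2.6)·(2.6) + (1.6)·(1.6) + (-2.4)·(-2.4)) / 4 = 17.2/4 = 4.3

S is symmetric (S[j,i] = S[i,j]). Assembling:

S = [[11.3, -2.1, 5.95],
 [-2.1, 6.7, -0.15],
 [5.95, -0.15, 4.3]]


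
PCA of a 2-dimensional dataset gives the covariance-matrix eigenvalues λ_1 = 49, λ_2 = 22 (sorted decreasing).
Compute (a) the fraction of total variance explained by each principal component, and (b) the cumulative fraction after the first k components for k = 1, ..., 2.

Step 1 — total variance = trace(Sigma) = Σ λ_i = 49 + 22 = 71.

Step 2 — fraction explained by component i = λ_i / Σ λ:
  PC1: 49/71 = 0.6901
  PC2: 22/71 = 0.3099

Step 3 — cumulative fraction after k components = (λ_1 + ... + λ_k) / Σ λ:
  k = 1: 49/71 = 0.6901
  k = 2: (49 + 22)/71 = 71/71 = 1

Summary (fraction, with percent):

explained: PC1 0.6901 (69.01%), PC2 0.3099 (30.99%);  cumulative: 0.6901, 1


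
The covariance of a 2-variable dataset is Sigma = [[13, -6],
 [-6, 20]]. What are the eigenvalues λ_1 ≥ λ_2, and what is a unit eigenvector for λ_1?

Step 1 — characteristic polynomial of 2×2 Sigma:
  det(Sigma - λI) = λ² - trace · λ + det = 0.
  trace = 13 + 20 = 33, det = 13·20 - (-6)² = 224.
Step 2 — discriminant:
  Δ = trace² - 4·det = 1089 - 896 = 193.
Step 3 — eigenvalues:
  λ = (trace ± √Δ)/2 = (33 ± 13.8924)/2,
  λ_1 = 23.4462,  λ_2 = 9.5538.

Step 4 — unit eigenvector for λ_1: solve (Sigma - λ_1 I)v = 0. First row:
  (13 - 23.4462)·v_x + (-6)·v_y = 0, i.e. (-10.4462)·v_x + (-6)·v_y = 0,
  so v ∝ (b, λ_1 - a) = (-6, 10.4462); multiply by -1 so the first entry is positive: u = (6, -10.4462).
  ||u|| = √((6)² + (-10.4462)²) = √(145.1236) ≈ 12.0467,
  v_1 = u/||u|| ≈ (0.4981, -0.8671) (||v_1|| = 1).

λ_1 = 23.4462,  λ_2 = 9.5538;  v_1 ≈ (0.4981, -0.8671)


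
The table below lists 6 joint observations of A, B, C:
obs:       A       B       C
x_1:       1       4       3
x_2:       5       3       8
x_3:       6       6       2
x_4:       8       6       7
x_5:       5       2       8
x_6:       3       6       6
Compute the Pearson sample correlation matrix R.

Step 1 — column means:
  mean(A) = (1 + 5 + 6 + 8 + 5 + 3) / 6 = 28/6 = 4.6667
  mean(B) = (4 + 3 + 6 + 6 + 2 + 6) / 6 = 27/6 = 4.5
  mean(C) = (3 + 8 + 2 + 7 + 8 + 6) / 6 = 34/6 = 5.6667

Step 2 — sample variances and covariances s[i,j] = (1/(n-1)) · Σ_k (x_{k,i} - mean_i) · (x_{k,j} - mean_j), with n-1 = 5:
  s[A,A] = ((-3.6667)·(-3.6667) + (0.3333)·(0.3333) + (1.3333)·(1.3333) + (3.3333)·(3.3333) + (0.3333)·(0.3333) + (-1.6667)·(-1.6667)) / 5 = 29.3333/5 = 5.8667
  s[A,B] = ((-3.6667)·(-0.5) + (0.3333)·(-1.5) + (1.3333)·(1.5) + (3.3333)·(1.5) + (0.3333)·(-2.5) + (-1.6667)·(1.5)) / 5 = 5/5 = 1
  s[A,C] = ((-3.6667)·(-2.6667) + (0.3333)·(2.3333) + (1.3333)·(-3.6667) + (3.3333)·(1.3333) + (0.3333)·(2.3333) + (-1.6667)·(0.3333)) / 5 = 10.3333/5 = 2.0667
  s[B,B] = ((-0.5)·(-0.5) + (-1.5)·(-1.5) + (1.5)·(1.5) + (1.5)·(1.5) + (-2.5)·(-2.5) + (1.5)·(1.5)) / 5 = 15.5/5 = 3.1
  s[B,C] = ((-0.5)·(-2.6667) + (-1.5)·(2.3333) + (1.5)·(-3.6667) + (1.5)·(1.3333) + (-2.5)·(2.3333) + (1.5)·(0.3333)) / 5 = -11/5 = -2.2
  s[C,C] = ((-2.6667)·(-2.6667) + (2.3333)·(2.3333) + (-3.6667)·(-3.6667) + (1.3333)·(1.3333) + (2.3333)·(2.3333) + (0.3333)·(0.3333)) / 5 = 33.3333/5 = 6.6667
  Sample standard deviations s_i = √(s[i,i]):
  s(A) = √(5.8667) = 2.4221
  s(B) = √(3.1) = 1.7607
  s(C) = √(6.6667) = 2.582

Step 3 — r_{ij} = s_{ij} / (s_i · s_j):
  r[A,A] = 1 (diagonal).
  r[A,B] = 1 / (2.4221 · 1.7607) = 1 / 4.2646 = 0.2345
  r[A,C] = 2.0667 / (2.4221 · 2.582) = 2.0667 / 6.2539 = 0.3305
  r[B,B] = 1 (diagonal).
  r[B,C] = -2.2 / (1.7607 · 2.582) = -2.2 / 4.5461 = -0.4839
  r[C,C] = 1 (diagonal).

R is symmetric with unit diagonal. Assembling:

R = [[1, 0.2345, 0.3305],
 [0.2345, 1, -0.4839],
 [0.3305, -0.4839, 1]]


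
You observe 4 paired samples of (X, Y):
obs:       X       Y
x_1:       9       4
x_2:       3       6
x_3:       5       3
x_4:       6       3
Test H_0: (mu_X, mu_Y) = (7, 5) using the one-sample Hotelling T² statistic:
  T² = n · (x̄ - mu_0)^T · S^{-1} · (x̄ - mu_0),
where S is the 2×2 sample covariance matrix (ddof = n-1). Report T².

Step 1 — sample mean vector:
  mean(X) = (9 + 3 + 5 + 6) / 4 = 23/4 = 5.75
  mean(Y) = (4 + 6 + 3 + 3) / 4 = 16/4 = 4
  x̄ = (5.75, 4),  deviation x̄ - mu_0 = (5.75, 4) - (7, 5) = (-1.25, -1).

Step 2 — sample covariance matrix, S[i,j] = (1/(n-1)) · Σ_k (x_{k,i} - mean_i) · (x_{k,j} - mean_j), divisor n-1 = 3:
  S[X,X] = ((3.25)·(3.25) + (-2.75)·(-2.75) + (-0.75)·(-0.75) + (0.25)·(0.25)) / 3 = 18.75/3 = 6.25
  S[X,Y] = ((3.25)·(0) + (-2.75)·(2) + (-0.75)·(-1) + (0.25)·(-1)) / 3 = -5/3 = -1.6667
  S[Y,Y] = ((0)·(0) + (2)·(2) + (-1)·(-1) + (-1)·(-1)) / 3 = 6/3 = 2
  S = [[6.25, -1.6667],
 [-1.6667, 2]].

Step 3 — invert S. det(S) = 6.25·2 - (-1.6667)² = 9.7222.
  S^{-1} = (1/det) · [[d, -b], [-b, a]] = [[0.2057, 0.1714],
 [0.1714, 0.6429]].

Step 4 — quadratic form (x̄ - mu_0)^T · S^{-1} · (x̄ - mu_0):
  S^{-1} · (x̄ - mu_0) = (-0.4286, -0.8571),
  (x̄ - mu_0)^T · [...] = (-1.25)·(-0.4286) + (-1)·(-0.8571) = 1.3929.

Step 5 — scale by n: T² = 4 · 1.3929 = 5.5714.

T² ≈ 5.5714


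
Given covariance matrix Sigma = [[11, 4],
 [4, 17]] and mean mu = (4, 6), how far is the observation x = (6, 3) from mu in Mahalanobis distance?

Step 1 — centre the observation: (x - mu) = (2, -3).

Step 2 — invert Sigma. det(Sigma) = 11·17 - (4)² = 171.
  Sigma^{-1} = (1/det) · [[d, -b], [-b, a]] = [[0.0994, -0.0234],
 [-0.0234, 0.0643]].

Step 3 — form the quadratic (x - mu)^T · Sigma^{-1} · (x - mu):
  Sigma^{-1} · (x - mu) = (0.269, -0.2398).
  (x - mu)^T · [Sigma^{-1} · (x - mu)] = (2)·(0.269) + (-3)·(-0.2398) = 1.2573.

Step 4 — take square root: d = √(1.2573) ≈ 1.1213.

d(x, mu) = √(1.2573) ≈ 1.1213


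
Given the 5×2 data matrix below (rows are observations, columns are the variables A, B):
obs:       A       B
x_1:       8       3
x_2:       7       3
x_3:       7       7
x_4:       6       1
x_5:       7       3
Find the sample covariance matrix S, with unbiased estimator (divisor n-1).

Step 1 — column means:
  mean(A) = (8 + 7 + 7 + 6 + 7) / 5 = 35/5 = 7
  mean(B) = (3 + 3 + 7 + 1 + 3) / 5 = 17/5 = 3.4

Step 2 — sample covariance S[i,j] = (1/(n-1)) · Σ_k (x_{k,i} - mean_i) · (x_{k,j} - mean_j), with n-1 = 4.
  S[A,A] = ((1)·(1) + (0)·(0) + (0)·(0) + (-1)·(-1) + (0)·(0)) / 4 = 2/4 = 0.5
  S[A,B] = ((1)·(-0.4) + (0)·(-0.4) + (0)·(3.6) + (-1)·(-2.4) + (0)·(-0.4)) / 4 = 2/4 = 0.5
  S[B,B] = ((-0.4)·(-0.4) + (-0.4)·(-0.4) + (3.6)·(3.6) + (-2.4)·(-2.4) + (-0.4)·(-0.4)) / 4 = 19.2/4 = 4.8

S is symmetric (S[j,i] = S[i,j]). Assembling:

S = [[0.5, 0.5],
 [0.5, 4.8]]


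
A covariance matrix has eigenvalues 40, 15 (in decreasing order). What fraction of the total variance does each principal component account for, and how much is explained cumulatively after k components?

Step 1 — total variance = trace(Sigma) = Σ λ_i = 40 + 15 = 55.

Step 2 — fraction explained by component i = λ_i / Σ λ:
  PC1: 40/55 = 0.7273
  PC2: 15/55 = 0.2727

Step 3 — cumulative fraction after k components = (λ_1 + ... + λ_k) / Σ λ:
  k = 1: 40/55 = 0.7273
  k = 2: (40 + 15)/55 = 55/55 = 1

Summary (fraction, with percent):

explained: PC1 0.7273 (72.73%), PC2 0.2727 (27.27%);  cumulative: 0.7273, 1


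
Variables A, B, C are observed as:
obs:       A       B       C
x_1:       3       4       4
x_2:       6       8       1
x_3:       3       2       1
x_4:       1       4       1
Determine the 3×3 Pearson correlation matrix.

Step 1 — column means:
  mean(A) = (3 + 6 + 3 + 1) / 4 = 13/4 = 3.25
  mean(B) = (4 + 8 + 2 + 4) / 4 = 18/4 = 4.5
  mean(C) = (4 + 1 + 1 + 1) / 4 = 7/4 = 1.75

Step 2 — sample variances and covariances s[i,j] = (1/(n-1)) · Σ_k (x_{k,i} - mean_i) · (x_{k,j} - mean_j), with n-1 = 3:
  s[A,A] = ((-0.25)·(-0.25) + (2.75)·(2.75) + (-0.25)·(-0.25) + (-2.25)·(-2.25)) / 3 = 12.75/3 = 4.25
  s[A,B] = ((-0.25)·(-0.5) + (2.75)·(3.5) + (-0.25)·(-2.5) + (-2.25)·(-0.5)) / 3 = 11.5/3 = 3.8333
  s[A,C] = ((-0.25)·(2.25) + (2.75)·(-0.75) + (-0.25)·(-0.75) + (-2.25)·(-0.75)) / 3 = -0.75/3 = -0.25
  s[B,B] = ((-0.5)·(-0.5) + (3.5)·(3.5) + (-2.5)·(-2.5) + (-0.5)·(-0.5)) / 3 = 19/3 = 6.3333
  s[B,C] = ((-0.5)·(2.25) + (3.5)·(-0.75) + (-2.5)·(-0.75) + (-0.5)·(-0.75)) / 3 = -1.5/3 = -0.5
  s[C,C] = ((2.25)·(2.25) + (-0.75)·(-0.75) + (-0.75)·(-0.75) + (-0.75)·(-0.75)) / 3 = 6.75/3 = 2.25
  Sample standard deviations s_i = √(s[i,i]):
  s(A) = √(4.25) = 2.0616
  s(B) = √(6.3333) = 2.5166
  s(C) = √(2.25) = 1.5

Step 3 — r_{ij} = s_{ij} / (s_i · s_j):
  r[A,A] = 1 (diagonal).
  r[A,B] = 3.8333 / (2.0616 · 2.5166) = 3.8333 / 5.1881 = 0.7389
  r[A,C] = -0.25 / (2.0616 · 1.5) = -0.25 / 3.0923 = -0.0808
  r[B,B] = 1 (diagonal).
  r[B,C] = -0.5 / (2.5166 · 1.5) = -0.5 / 3.7749 = -0.1325
  r[C,C] = 1 (diagonal).

R is symmetric with unit diagonal. Assembling:

R = [[1, 0.7389, -0.0808],
 [0.7389, 1, -0.1325],
 [-0.0808, -0.1325, 1]]
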